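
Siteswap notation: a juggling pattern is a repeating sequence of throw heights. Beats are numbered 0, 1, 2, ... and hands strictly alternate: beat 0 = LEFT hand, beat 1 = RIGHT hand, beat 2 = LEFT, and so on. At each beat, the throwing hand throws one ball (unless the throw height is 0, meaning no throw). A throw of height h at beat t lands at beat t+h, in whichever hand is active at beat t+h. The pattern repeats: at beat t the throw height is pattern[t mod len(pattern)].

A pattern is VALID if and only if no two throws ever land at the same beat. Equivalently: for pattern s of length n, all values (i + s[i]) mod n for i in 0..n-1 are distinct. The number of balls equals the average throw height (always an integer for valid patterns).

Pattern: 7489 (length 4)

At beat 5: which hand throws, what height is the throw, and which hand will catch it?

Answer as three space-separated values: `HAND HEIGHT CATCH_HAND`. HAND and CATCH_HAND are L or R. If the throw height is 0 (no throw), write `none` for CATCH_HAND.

Beat 5: 5 mod 2 = 1, so hand = R
Throw height = pattern[5 mod 4] = pattern[1] = 4
Lands at beat 5+4=9, 9 mod 2 = 1, so catch hand = R

Answer: R 4 R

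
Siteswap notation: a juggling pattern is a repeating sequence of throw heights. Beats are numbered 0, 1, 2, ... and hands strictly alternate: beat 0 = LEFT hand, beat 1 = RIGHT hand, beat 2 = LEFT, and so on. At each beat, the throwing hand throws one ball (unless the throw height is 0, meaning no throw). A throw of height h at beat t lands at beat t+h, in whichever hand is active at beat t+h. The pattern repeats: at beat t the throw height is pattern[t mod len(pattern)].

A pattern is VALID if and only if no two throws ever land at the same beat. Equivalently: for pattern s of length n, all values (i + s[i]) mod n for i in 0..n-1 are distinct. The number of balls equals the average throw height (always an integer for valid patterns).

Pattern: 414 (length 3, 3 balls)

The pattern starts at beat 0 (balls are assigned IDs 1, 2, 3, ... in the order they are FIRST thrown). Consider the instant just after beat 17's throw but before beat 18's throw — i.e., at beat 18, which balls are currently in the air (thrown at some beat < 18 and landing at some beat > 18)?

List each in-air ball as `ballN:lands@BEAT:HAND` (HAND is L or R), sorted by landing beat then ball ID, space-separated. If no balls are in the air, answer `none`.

Beat 0 (L): throw ball1 h=4 -> lands@4:L; in-air after throw: [b1@4:L]
Beat 1 (R): throw ball2 h=1 -> lands@2:L; in-air after throw: [b2@2:L b1@4:L]
Beat 2 (L): throw ball2 h=4 -> lands@6:L; in-air after throw: [b1@4:L b2@6:L]
Beat 3 (R): throw ball3 h=4 -> lands@7:R; in-air after throw: [b1@4:L b2@6:L b3@7:R]
Beat 4 (L): throw ball1 h=1 -> lands@5:R; in-air after throw: [b1@5:R b2@6:L b3@7:R]
Beat 5 (R): throw ball1 h=4 -> lands@9:R; in-air after throw: [b2@6:L b3@7:R b1@9:R]
Beat 6 (L): throw ball2 h=4 -> lands@10:L; in-air after throw: [b3@7:R b1@9:R b2@10:L]
Beat 7 (R): throw ball3 h=1 -> lands@8:L; in-air after throw: [b3@8:L b1@9:R b2@10:L]
Beat 8 (L): throw ball3 h=4 -> lands@12:L; in-air after throw: [b1@9:R b2@10:L b3@12:L]
Beat 9 (R): throw ball1 h=4 -> lands@13:R; in-air after throw: [b2@10:L b3@12:L b1@13:R]
Beat 10 (L): throw ball2 h=1 -> lands@11:R; in-air after throw: [b2@11:R b3@12:L b1@13:R]
Beat 11 (R): throw ball2 h=4 -> lands@15:R; in-air after throw: [b3@12:L b1@13:R b2@15:R]
Beat 12 (L): throw ball3 h=4 -> lands@16:L; in-air after throw: [b1@13:R b2@15:R b3@16:L]
Beat 13 (R): throw ball1 h=1 -> lands@14:L; in-air after throw: [b1@14:L b2@15:R b3@16:L]
Beat 14 (L): throw ball1 h=4 -> lands@18:L; in-air after throw: [b2@15:R b3@16:L b1@18:L]
Beat 15 (R): throw ball2 h=4 -> lands@19:R; in-air after throw: [b3@16:L b1@18:L b2@19:R]
Beat 16 (L): throw ball3 h=1 -> lands@17:R; in-air after throw: [b3@17:R b1@18:L b2@19:R]
Beat 17 (R): throw ball3 h=4 -> lands@21:R; in-air after throw: [b1@18:L b2@19:R b3@21:R]
Beat 18 (L): throw ball1 h=4 -> lands@22:L; in-air after throw: [b2@19:R b3@21:R b1@22:L]

Answer: ball2:lands@19:R ball3:lands@21:R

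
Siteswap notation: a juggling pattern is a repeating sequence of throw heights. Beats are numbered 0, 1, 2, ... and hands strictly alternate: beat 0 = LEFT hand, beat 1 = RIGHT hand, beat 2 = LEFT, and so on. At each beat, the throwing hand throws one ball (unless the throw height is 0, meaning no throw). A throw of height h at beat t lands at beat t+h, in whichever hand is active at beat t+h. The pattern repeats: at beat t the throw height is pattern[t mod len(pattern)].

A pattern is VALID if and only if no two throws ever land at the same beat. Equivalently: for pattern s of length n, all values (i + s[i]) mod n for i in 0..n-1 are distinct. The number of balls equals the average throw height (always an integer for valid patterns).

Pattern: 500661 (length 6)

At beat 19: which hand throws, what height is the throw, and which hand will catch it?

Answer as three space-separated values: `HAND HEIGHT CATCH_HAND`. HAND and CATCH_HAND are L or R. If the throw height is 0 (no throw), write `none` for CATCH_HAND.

Beat 19: 19 mod 2 = 1, so hand = R
Throw height = pattern[19 mod 6] = pattern[1] = 0

Answer: R 0 none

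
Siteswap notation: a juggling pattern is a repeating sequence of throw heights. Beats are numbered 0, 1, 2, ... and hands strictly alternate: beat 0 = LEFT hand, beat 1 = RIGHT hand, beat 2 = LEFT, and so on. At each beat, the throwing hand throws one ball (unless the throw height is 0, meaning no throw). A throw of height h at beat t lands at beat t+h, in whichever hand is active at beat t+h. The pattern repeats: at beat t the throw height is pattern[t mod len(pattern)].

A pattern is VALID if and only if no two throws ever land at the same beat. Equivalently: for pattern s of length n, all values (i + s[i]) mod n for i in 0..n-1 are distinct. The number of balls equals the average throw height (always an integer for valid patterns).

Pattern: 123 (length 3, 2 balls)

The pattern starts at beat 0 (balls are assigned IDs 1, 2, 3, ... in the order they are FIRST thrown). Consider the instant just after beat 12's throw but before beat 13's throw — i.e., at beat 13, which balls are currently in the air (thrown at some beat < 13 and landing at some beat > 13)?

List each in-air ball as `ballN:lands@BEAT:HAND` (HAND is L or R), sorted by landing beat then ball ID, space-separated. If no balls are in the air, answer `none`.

Beat 0 (L): throw ball1 h=1 -> lands@1:R; in-air after throw: [b1@1:R]
Beat 1 (R): throw ball1 h=2 -> lands@3:R; in-air after throw: [b1@3:R]
Beat 2 (L): throw ball2 h=3 -> lands@5:R; in-air after throw: [b1@3:R b2@5:R]
Beat 3 (R): throw ball1 h=1 -> lands@4:L; in-air after throw: [b1@4:L b2@5:R]
Beat 4 (L): throw ball1 h=2 -> lands@6:L; in-air after throw: [b2@5:R b1@6:L]
Beat 5 (R): throw ball2 h=3 -> lands@8:L; in-air after throw: [b1@6:L b2@8:L]
Beat 6 (L): throw ball1 h=1 -> lands@7:R; in-air after throw: [b1@7:R b2@8:L]
Beat 7 (R): throw ball1 h=2 -> lands@9:R; in-air after throw: [b2@8:L b1@9:R]
Beat 8 (L): throw ball2 h=3 -> lands@11:R; in-air after throw: [b1@9:R b2@11:R]
Beat 9 (R): throw ball1 h=1 -> lands@10:L; in-air after throw: [b1@10:L b2@11:R]
Beat 10 (L): throw ball1 h=2 -> lands@12:L; in-air after throw: [b2@11:R b1@12:L]
Beat 11 (R): throw ball2 h=3 -> lands@14:L; in-air after throw: [b1@12:L b2@14:L]
Beat 12 (L): throw ball1 h=1 -> lands@13:R; in-air after throw: [b1@13:R b2@14:L]
Beat 13 (R): throw ball1 h=2 -> lands@15:R; in-air after throw: [b2@14:L b1@15:R]

Answer: ball2:lands@14:L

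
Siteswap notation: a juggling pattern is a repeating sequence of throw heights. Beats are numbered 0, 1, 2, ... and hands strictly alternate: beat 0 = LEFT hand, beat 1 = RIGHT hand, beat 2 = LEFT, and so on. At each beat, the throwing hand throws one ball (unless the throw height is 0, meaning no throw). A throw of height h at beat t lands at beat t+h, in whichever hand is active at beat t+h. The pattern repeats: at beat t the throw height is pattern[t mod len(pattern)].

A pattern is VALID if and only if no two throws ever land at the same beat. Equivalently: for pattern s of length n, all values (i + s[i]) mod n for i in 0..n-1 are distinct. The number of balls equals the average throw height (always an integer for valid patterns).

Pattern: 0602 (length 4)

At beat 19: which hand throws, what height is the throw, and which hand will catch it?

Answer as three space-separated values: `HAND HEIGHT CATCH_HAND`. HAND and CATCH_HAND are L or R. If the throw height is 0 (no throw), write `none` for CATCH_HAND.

Answer: R 2 R

Derivation:
Beat 19: 19 mod 2 = 1, so hand = R
Throw height = pattern[19 mod 4] = pattern[3] = 2
Lands at beat 19+2=21, 21 mod 2 = 1, so catch hand = R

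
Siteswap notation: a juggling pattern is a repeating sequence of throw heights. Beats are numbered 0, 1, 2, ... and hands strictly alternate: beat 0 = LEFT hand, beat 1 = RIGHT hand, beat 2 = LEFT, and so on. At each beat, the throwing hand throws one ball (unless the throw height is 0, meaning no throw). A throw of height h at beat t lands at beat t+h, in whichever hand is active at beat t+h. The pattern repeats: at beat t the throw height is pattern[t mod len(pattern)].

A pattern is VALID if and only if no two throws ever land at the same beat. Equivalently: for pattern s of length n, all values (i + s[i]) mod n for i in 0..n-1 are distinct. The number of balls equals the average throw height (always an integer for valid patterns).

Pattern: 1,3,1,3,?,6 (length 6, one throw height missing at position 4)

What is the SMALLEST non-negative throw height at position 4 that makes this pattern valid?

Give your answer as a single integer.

Answer: 4

Derivation:
i=0: (0 + 1) mod 6 = 1
i=1: (1 + 3) mod 6 = 4
i=2: (2 + 1) mod 6 = 3
i=3: (3 + 3) mod 6 = 0
i=4: s[i]=? (unknown)
i=5: (5 + 6) mod 6 = 5
Known residues: [0, 1, 3, 4, 5]; need a permutation of 0..5, so missing residue r = 2
Need (4 + s) mod 6 = 2; smallest s = (2 - 4) mod 6 = 4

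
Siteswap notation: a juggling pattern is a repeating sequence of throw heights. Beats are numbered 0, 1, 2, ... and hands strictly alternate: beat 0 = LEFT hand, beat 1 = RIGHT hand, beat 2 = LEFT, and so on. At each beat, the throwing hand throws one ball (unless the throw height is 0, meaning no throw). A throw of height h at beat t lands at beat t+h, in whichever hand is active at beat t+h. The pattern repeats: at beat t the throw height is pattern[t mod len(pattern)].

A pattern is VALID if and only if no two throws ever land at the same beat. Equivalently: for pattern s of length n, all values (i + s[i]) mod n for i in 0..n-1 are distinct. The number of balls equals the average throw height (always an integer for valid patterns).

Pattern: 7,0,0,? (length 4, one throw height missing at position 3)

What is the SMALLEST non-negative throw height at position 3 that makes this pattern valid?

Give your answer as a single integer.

i=0: (0 + 7) mod 4 = 3
i=1: (1 + 0) mod 4 = 1
i=2: (2 + 0) mod 4 = 2
i=3: s[i]=? (unknown)
Known residues: [1, 2, 3]; need a permutation of 0..3, so missing residue r = 0
Need (3 + s) mod 4 = 0; smallest s = (0 - 3) mod 4 = 1

Answer: 1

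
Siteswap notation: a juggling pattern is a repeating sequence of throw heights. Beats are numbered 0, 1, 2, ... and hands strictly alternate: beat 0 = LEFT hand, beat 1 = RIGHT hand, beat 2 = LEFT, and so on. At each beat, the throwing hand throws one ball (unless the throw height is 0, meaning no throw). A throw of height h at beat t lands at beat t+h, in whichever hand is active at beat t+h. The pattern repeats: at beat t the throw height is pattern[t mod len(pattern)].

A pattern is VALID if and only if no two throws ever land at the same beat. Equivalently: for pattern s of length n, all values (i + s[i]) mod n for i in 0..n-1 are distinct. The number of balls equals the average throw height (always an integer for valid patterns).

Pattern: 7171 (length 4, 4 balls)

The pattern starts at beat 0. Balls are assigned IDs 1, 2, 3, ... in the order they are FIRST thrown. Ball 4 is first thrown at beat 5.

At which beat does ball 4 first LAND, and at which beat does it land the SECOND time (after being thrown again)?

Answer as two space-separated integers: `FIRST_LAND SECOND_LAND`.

Beat 0 (L): throw ball1 h=7 -> lands@7:R; in-air after throw: [b1@7:R]
Beat 1 (R): throw ball2 h=1 -> lands@2:L; in-air after throw: [b2@2:L b1@7:R]
Beat 2 (L): throw ball2 h=7 -> lands@9:R; in-air after throw: [b1@7:R b2@9:R]
Beat 3 (R): throw ball3 h=1 -> lands@4:L; in-air after throw: [b3@4:L b1@7:R b2@9:R]
Beat 4 (L): throw ball3 h=7 -> lands@11:R; in-air after throw: [b1@7:R b2@9:R b3@11:R]
Beat 5 (R): throw ball4 h=1 -> lands@6:L; in-air after throw: [b4@6:L b1@7:R b2@9:R b3@11:R]
Beat 6 (L): throw ball4 h=7 -> lands@13:R; in-air after throw: [b1@7:R b2@9:R b3@11:R b4@13:R]
Beat 7 (R): throw ball1 h=1 -> lands@8:L; in-air after throw: [b1@8:L b2@9:R b3@11:R b4@13:R]
Beat 8 (L): throw ball1 h=7 -> lands@15:R; in-air after throw: [b2@9:R b3@11:R b4@13:R b1@15:R]
Beat 9 (R): throw ball2 h=1 -> lands@10:L; in-air after throw: [b2@10:L b3@11:R b4@13:R b1@15:R]
Beat 10 (L): throw ball2 h=7 -> lands@17:R; in-air after throw: [b3@11:R b4@13:R b1@15:R b2@17:R]
Beat 11 (R): throw ball3 h=1 -> lands@12:L; in-air after throw: [b3@12:L b4@13:R b1@15:R b2@17:R]
Beat 12 (L): throw ball3 h=7 -> lands@19:R; in-air after throw: [b4@13:R b1@15:R b2@17:R b3@19:R]
Beat 13 (R): throw ball4 h=1 -> lands@14:L; in-air after throw: [b4@14:L b1@15:R b2@17:R b3@19:R]
Ball 4: thrown@5 h=1 -> first land @6; rethrown@6 h=7 -> second land @13

Answer: 6 13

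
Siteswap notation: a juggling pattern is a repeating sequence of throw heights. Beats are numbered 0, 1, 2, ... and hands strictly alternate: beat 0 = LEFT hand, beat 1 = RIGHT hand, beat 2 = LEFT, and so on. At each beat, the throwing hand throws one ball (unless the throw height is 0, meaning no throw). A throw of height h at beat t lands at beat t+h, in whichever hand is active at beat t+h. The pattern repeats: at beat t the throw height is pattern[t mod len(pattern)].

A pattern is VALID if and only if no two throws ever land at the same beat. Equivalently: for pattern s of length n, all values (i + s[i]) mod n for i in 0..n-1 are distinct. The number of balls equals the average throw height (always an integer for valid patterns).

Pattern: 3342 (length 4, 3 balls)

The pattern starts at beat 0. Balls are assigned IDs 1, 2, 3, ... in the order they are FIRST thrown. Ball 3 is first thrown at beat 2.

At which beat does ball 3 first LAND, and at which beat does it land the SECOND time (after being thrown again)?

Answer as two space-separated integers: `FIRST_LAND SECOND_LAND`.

Answer: 6 10

Derivation:
Beat 0 (L): throw ball1 h=3 -> lands@3:R; in-air after throw: [b1@3:R]
Beat 1 (R): throw ball2 h=3 -> lands@4:L; in-air after throw: [b1@3:R b2@4:L]
Beat 2 (L): throw ball3 h=4 -> lands@6:L; in-air after throw: [b1@3:R b2@4:L b3@6:L]
Beat 3 (R): throw ball1 h=2 -> lands@5:R; in-air after throw: [b2@4:L b1@5:R b3@6:L]
Beat 4 (L): throw ball2 h=3 -> lands@7:R; in-air after throw: [b1@5:R b3@6:L b2@7:R]
Beat 5 (R): throw ball1 h=3 -> lands@8:L; in-air after throw: [b3@6:L b2@7:R b1@8:L]
Beat 6 (L): throw ball3 h=4 -> lands@10:L; in-air after throw: [b2@7:R b1@8:L b3@10:L]
Beat 7 (R): throw ball2 h=2 -> lands@9:R; in-air after throw: [b1@8:L b2@9:R b3@10:L]
Beat 8 (L): throw ball1 h=3 -> lands@11:R; in-air after throw: [b2@9:R b3@10:L b1@11:R]
Beat 9 (R): throw ball2 h=3 -> lands@12:L; in-air after throw: [b3@10:L b1@11:R b2@12:L]
Beat 10 (L): throw ball3 h=4 -> lands@14:L; in-air after throw: [b1@11:R b2@12:L b3@14:L]
Ball 3: thrown@2 h=4 -> first land @6; rethrown@6 h=4 -> second land @10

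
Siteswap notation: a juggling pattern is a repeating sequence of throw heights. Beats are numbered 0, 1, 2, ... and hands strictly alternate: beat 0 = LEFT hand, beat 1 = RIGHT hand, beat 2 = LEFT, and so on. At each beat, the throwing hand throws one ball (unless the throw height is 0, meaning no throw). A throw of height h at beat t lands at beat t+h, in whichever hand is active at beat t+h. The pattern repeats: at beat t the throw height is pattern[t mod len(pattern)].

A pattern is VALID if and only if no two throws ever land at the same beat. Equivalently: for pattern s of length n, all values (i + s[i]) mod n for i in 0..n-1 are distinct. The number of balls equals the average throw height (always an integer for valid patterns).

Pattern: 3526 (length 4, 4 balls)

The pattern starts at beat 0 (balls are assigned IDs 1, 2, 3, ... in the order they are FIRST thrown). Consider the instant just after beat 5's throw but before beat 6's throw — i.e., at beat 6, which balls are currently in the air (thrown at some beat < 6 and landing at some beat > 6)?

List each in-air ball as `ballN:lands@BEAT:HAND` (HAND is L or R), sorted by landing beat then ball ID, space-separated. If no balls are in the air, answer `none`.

Beat 0 (L): throw ball1 h=3 -> lands@3:R; in-air after throw: [b1@3:R]
Beat 1 (R): throw ball2 h=5 -> lands@6:L; in-air after throw: [b1@3:R b2@6:L]
Beat 2 (L): throw ball3 h=2 -> lands@4:L; in-air after throw: [b1@3:R b3@4:L b2@6:L]
Beat 3 (R): throw ball1 h=6 -> lands@9:R; in-air after throw: [b3@4:L b2@6:L b1@9:R]
Beat 4 (L): throw ball3 h=3 -> lands@7:R; in-air after throw: [b2@6:L b3@7:R b1@9:R]
Beat 5 (R): throw ball4 h=5 -> lands@10:L; in-air after throw: [b2@6:L b3@7:R b1@9:R b4@10:L]
Beat 6 (L): throw ball2 h=2 -> lands@8:L; in-air after throw: [b3@7:R b2@8:L b1@9:R b4@10:L]

Answer: ball3:lands@7:R ball1:lands@9:R ball4:lands@10:L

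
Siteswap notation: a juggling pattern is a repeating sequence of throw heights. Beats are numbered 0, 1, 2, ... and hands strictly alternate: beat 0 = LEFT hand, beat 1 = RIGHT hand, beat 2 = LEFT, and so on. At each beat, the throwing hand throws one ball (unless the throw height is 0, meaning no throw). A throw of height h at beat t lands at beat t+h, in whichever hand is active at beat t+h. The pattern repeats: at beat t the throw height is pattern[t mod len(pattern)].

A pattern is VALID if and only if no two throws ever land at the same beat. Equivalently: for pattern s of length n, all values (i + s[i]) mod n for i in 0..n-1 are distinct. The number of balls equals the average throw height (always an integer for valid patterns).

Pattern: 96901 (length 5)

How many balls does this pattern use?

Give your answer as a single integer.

Answer: 5

Derivation:
Pattern = [9, 6, 9, 0, 1], length n = 5
  position 0: throw height = 9, running sum = 9
  position 1: throw height = 6, running sum = 15
  position 2: throw height = 9, running sum = 24
  position 3: throw height = 0, running sum = 24
  position 4: throw height = 1, running sum = 25
Total sum = 25; balls = sum / n = 25 / 5 = 5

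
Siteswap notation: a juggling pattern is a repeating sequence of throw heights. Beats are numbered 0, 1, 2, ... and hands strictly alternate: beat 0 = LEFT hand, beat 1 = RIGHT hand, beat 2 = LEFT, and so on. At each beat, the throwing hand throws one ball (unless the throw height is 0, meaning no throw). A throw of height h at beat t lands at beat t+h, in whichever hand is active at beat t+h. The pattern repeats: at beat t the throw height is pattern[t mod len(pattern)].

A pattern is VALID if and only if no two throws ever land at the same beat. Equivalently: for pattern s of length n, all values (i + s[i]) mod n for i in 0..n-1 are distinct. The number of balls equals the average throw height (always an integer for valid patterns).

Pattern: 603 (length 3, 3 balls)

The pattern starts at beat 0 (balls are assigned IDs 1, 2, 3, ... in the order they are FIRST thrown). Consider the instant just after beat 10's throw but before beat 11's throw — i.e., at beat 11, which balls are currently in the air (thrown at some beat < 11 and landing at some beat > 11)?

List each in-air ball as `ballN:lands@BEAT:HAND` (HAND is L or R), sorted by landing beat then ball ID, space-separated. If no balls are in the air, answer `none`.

Beat 0 (L): throw ball1 h=6 -> lands@6:L; in-air after throw: [b1@6:L]
Beat 2 (L): throw ball2 h=3 -> lands@5:R; in-air after throw: [b2@5:R b1@6:L]
Beat 3 (R): throw ball3 h=6 -> lands@9:R; in-air after throw: [b2@5:R b1@6:L b3@9:R]
Beat 5 (R): throw ball2 h=3 -> lands@8:L; in-air after throw: [b1@6:L b2@8:L b3@9:R]
Beat 6 (L): throw ball1 h=6 -> lands@12:L; in-air after throw: [b2@8:L b3@9:R b1@12:L]
Beat 8 (L): throw ball2 h=3 -> lands@11:R; in-air after throw: [b3@9:R b2@11:R b1@12:L]
Beat 9 (R): throw ball3 h=6 -> lands@15:R; in-air after throw: [b2@11:R b1@12:L b3@15:R]
Beat 11 (R): throw ball2 h=3 -> lands@14:L; in-air after throw: [b1@12:L b2@14:L b3@15:R]

Answer: ball1:lands@12:L ball3:lands@15:R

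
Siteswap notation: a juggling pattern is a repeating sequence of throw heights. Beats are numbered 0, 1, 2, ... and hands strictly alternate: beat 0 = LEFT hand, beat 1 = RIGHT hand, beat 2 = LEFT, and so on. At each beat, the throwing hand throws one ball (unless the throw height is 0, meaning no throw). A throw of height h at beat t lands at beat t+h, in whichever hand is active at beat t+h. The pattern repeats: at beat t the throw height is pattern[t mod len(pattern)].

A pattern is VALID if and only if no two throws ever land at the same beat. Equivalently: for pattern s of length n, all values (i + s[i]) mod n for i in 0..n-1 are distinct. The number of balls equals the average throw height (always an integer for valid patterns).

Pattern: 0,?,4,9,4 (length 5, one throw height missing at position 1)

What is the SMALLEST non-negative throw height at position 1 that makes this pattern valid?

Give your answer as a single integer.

Answer: 3

Derivation:
i=0: (0 + 0) mod 5 = 0
i=1: s[i]=? (unknown)
i=2: (2 + 4) mod 5 = 1
i=3: (3 + 9) mod 5 = 2
i=4: (4 + 4) mod 5 = 3
Known residues: [0, 1, 2, 3]; need a permutation of 0..4, so missing residue r = 4
Need (1 + s) mod 5 = 4; smallest s = (4 - 1) mod 5 = 3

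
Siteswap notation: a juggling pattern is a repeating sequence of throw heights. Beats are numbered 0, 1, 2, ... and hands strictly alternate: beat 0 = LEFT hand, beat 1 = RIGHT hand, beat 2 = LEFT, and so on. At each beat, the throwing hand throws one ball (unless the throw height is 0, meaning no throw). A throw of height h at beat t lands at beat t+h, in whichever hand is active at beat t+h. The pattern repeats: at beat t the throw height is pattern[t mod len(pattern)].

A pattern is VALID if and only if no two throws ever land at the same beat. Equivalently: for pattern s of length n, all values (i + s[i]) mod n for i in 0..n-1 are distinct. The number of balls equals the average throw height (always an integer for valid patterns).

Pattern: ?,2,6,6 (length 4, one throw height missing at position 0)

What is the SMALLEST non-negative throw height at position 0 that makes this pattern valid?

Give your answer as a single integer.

i=0: s[i]=? (unknown)
i=1: (1 + 2) mod 4 = 3
i=2: (2 + 6) mod 4 = 0
i=3: (3 + 6) mod 4 = 1
Known residues: [0, 1, 3]; need a permutation of 0..3, so missing residue r = 2
Need (0 + s) mod 4 = 2; smallest s = (2 - 0) mod 4 = 2

Answer: 2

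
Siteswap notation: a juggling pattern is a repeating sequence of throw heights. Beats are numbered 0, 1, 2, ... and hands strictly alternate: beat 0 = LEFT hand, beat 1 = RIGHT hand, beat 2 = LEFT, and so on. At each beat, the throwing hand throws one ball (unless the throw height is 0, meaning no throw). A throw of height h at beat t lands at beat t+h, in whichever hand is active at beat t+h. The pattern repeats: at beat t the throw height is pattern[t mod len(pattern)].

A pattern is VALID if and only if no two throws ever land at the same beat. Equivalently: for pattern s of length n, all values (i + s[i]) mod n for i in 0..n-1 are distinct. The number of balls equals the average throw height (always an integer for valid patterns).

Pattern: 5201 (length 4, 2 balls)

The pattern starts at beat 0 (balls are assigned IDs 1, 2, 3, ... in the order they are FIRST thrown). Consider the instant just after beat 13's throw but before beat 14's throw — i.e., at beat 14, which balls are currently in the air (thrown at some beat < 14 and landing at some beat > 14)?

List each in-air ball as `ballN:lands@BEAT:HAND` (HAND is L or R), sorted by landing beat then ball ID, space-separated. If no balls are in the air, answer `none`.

Beat 0 (L): throw ball1 h=5 -> lands@5:R; in-air after throw: [b1@5:R]
Beat 1 (R): throw ball2 h=2 -> lands@3:R; in-air after throw: [b2@3:R b1@5:R]
Beat 3 (R): throw ball2 h=1 -> lands@4:L; in-air after throw: [b2@4:L b1@5:R]
Beat 4 (L): throw ball2 h=5 -> lands@9:R; in-air after throw: [b1@5:R b2@9:R]
Beat 5 (R): throw ball1 h=2 -> lands@7:R; in-air after throw: [b1@7:R b2@9:R]
Beat 7 (R): throw ball1 h=1 -> lands@8:L; in-air after throw: [b1@8:L b2@9:R]
Beat 8 (L): throw ball1 h=5 -> lands@13:R; in-air after throw: [b2@9:R b1@13:R]
Beat 9 (R): throw ball2 h=2 -> lands@11:R; in-air after throw: [b2@11:R b1@13:R]
Beat 11 (R): throw ball2 h=1 -> lands@12:L; in-air after throw: [b2@12:L b1@13:R]
Beat 12 (L): throw ball2 h=5 -> lands@17:R; in-air after throw: [b1@13:R b2@17:R]
Beat 13 (R): throw ball1 h=2 -> lands@15:R; in-air after throw: [b1@15:R b2@17:R]

Answer: ball1:lands@15:R ball2:lands@17:R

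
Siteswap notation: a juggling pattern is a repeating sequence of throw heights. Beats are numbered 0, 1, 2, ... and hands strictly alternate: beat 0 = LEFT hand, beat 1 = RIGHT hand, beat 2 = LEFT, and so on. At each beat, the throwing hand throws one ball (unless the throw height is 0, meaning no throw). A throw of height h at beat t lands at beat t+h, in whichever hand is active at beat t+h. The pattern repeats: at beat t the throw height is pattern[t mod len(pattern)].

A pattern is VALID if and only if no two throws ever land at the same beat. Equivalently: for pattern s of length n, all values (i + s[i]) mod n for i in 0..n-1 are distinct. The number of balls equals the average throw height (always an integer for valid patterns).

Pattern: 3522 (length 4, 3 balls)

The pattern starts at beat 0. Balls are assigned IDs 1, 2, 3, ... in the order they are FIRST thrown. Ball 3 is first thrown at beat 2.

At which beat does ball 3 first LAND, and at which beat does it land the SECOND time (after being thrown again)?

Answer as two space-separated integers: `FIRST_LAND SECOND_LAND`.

Beat 0 (L): throw ball1 h=3 -> lands@3:R; in-air after throw: [b1@3:R]
Beat 1 (R): throw ball2 h=5 -> lands@6:L; in-air after throw: [b1@3:R b2@6:L]
Beat 2 (L): throw ball3 h=2 -> lands@4:L; in-air after throw: [b1@3:R b3@4:L b2@6:L]
Beat 3 (R): throw ball1 h=2 -> lands@5:R; in-air after throw: [b3@4:L b1@5:R b2@6:L]
Beat 4 (L): throw ball3 h=3 -> lands@7:R; in-air after throw: [b1@5:R b2@6:L b3@7:R]
Beat 5 (R): throw ball1 h=5 -> lands@10:L; in-air after throw: [b2@6:L b3@7:R b1@10:L]
Beat 6 (L): throw ball2 h=2 -> lands@8:L; in-air after throw: [b3@7:R b2@8:L b1@10:L]
Beat 7 (R): throw ball3 h=2 -> lands@9:R; in-air after throw: [b2@8:L b3@9:R b1@10:L]
Ball 3: thrown@2 h=2 -> first land @4; rethrown@4 h=3 -> second land @7

Answer: 4 7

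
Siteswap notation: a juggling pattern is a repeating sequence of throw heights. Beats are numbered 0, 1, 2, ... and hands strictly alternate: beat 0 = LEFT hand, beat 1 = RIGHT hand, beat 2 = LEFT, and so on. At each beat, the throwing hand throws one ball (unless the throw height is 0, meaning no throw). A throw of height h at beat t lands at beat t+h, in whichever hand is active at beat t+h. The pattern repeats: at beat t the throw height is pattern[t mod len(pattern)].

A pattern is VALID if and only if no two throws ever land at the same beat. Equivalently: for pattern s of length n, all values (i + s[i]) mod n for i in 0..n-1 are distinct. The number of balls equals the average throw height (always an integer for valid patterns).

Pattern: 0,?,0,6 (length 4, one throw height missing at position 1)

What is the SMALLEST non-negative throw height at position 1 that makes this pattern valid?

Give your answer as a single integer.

Answer: 2

Derivation:
i=0: (0 + 0) mod 4 = 0
i=1: s[i]=? (unknown)
i=2: (2 + 0) mod 4 = 2
i=3: (3 + 6) mod 4 = 1
Known residues: [0, 1, 2]; need a permutation of 0..3, so missing residue r = 3
Need (1 + s) mod 4 = 3; smallest s = (3 - 1) mod 4 = 2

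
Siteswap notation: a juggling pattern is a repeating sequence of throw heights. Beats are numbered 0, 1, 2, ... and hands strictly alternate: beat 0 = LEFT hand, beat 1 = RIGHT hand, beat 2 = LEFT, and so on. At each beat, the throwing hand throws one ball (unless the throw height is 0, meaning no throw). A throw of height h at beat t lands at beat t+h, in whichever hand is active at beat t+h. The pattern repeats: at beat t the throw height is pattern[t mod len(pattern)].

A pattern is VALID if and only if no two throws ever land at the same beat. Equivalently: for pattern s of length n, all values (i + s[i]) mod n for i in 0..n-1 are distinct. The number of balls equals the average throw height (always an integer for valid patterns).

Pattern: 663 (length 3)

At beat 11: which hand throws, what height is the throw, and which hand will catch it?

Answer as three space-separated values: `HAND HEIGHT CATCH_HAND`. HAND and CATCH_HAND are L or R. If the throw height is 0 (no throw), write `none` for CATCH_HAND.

Answer: R 3 L

Derivation:
Beat 11: 11 mod 2 = 1, so hand = R
Throw height = pattern[11 mod 3] = pattern[2] = 3
Lands at beat 11+3=14, 14 mod 2 = 0, so catch hand = L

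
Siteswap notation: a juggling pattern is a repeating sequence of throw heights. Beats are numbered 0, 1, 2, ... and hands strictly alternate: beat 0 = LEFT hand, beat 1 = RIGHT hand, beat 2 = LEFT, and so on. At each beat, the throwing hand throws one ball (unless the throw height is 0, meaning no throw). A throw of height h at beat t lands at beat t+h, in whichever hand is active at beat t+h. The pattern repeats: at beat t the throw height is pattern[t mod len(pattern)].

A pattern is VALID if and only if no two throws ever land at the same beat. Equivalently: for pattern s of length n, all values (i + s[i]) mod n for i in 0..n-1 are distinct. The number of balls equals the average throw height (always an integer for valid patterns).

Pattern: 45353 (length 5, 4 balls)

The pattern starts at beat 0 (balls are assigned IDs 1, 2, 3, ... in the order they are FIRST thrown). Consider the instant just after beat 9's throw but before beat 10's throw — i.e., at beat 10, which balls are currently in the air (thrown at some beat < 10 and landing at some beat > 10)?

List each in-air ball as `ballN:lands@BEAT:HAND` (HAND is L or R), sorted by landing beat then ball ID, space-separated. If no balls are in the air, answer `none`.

Beat 0 (L): throw ball1 h=4 -> lands@4:L; in-air after throw: [b1@4:L]
Beat 1 (R): throw ball2 h=5 -> lands@6:L; in-air after throw: [b1@4:L b2@6:L]
Beat 2 (L): throw ball3 h=3 -> lands@5:R; in-air after throw: [b1@4:L b3@5:R b2@6:L]
Beat 3 (R): throw ball4 h=5 -> lands@8:L; in-air after throw: [b1@4:L b3@5:R b2@6:L b4@8:L]
Beat 4 (L): throw ball1 h=3 -> lands@7:R; in-air after throw: [b3@5:R b2@6:L b1@7:R b4@8:L]
Beat 5 (R): throw ball3 h=4 -> lands@9:R; in-air after throw: [b2@6:L b1@7:R b4@8:L b3@9:R]
Beat 6 (L): throw ball2 h=5 -> lands@11:R; in-air after throw: [b1@7:R b4@8:L b3@9:R b2@11:R]
Beat 7 (R): throw ball1 h=3 -> lands@10:L; in-air after throw: [b4@8:L b3@9:R b1@10:L b2@11:R]
Beat 8 (L): throw ball4 h=5 -> lands@13:R; in-air after throw: [b3@9:R b1@10:L b2@11:R b4@13:R]
Beat 9 (R): throw ball3 h=3 -> lands@12:L; in-air after throw: [b1@10:L b2@11:R b3@12:L b4@13:R]
Beat 10 (L): throw ball1 h=4 -> lands@14:L; in-air after throw: [b2@11:R b3@12:L b4@13:R b1@14:L]

Answer: ball2:lands@11:R ball3:lands@12:L ball4:lands@13:R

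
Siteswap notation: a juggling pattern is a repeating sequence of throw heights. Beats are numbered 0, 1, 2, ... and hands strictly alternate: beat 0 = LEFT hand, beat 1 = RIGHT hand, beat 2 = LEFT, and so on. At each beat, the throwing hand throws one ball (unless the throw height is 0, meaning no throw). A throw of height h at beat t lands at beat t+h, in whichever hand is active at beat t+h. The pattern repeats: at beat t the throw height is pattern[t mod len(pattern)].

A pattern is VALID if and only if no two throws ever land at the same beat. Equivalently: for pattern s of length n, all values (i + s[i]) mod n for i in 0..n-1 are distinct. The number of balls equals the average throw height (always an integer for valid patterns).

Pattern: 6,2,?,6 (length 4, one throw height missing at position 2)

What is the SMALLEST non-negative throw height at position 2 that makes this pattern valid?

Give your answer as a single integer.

i=0: (0 + 6) mod 4 = 2
i=1: (1 + 2) mod 4 = 3
i=2: s[i]=? (unknown)
i=3: (3 + 6) mod 4 = 1
Known residues: [1, 2, 3]; need a permutation of 0..3, so missing residue r = 0
Need (2 + s) mod 4 = 0; smallest s = (0 - 2) mod 4 = 2

Answer: 2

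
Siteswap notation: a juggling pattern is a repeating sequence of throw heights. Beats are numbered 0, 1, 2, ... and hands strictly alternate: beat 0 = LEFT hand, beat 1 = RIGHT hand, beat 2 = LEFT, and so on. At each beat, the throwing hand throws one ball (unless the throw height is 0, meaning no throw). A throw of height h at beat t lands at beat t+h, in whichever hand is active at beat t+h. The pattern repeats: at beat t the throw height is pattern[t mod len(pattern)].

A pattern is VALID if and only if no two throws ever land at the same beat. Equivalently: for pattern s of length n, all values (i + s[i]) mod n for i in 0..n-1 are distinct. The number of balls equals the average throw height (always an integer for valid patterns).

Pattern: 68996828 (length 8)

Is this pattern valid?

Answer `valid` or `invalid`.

Answer: valid

Derivation:
i=0: (i + s[i]) mod n = (0 + 6) mod 8 = 6
i=1: (i + s[i]) mod n = (1 + 8) mod 8 = 1
i=2: (i + s[i]) mod n = (2 + 9) mod 8 = 3
i=3: (i + s[i]) mod n = (3 + 9) mod 8 = 4
i=4: (i + s[i]) mod n = (4 + 6) mod 8 = 2
i=5: (i + s[i]) mod n = (5 + 8) mod 8 = 5
i=6: (i + s[i]) mod n = (6 + 2) mod 8 = 0
i=7: (i + s[i]) mod n = (7 + 8) mod 8 = 7
Residues: [6, 1, 3, 4, 2, 5, 0, 7], distinct: True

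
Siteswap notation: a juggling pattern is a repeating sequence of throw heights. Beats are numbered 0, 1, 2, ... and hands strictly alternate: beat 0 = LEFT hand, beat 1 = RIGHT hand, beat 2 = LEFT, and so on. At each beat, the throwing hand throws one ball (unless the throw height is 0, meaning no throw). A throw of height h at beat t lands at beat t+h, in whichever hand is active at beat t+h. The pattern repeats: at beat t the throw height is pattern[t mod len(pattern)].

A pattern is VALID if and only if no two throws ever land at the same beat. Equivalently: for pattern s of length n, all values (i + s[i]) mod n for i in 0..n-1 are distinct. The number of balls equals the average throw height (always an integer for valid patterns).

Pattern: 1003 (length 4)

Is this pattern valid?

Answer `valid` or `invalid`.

Answer: invalid

Derivation:
i=0: (i + s[i]) mod n = (0 + 1) mod 4 = 1
i=1: (i + s[i]) mod n = (1 + 0) mod 4 = 1
i=2: (i + s[i]) mod n = (2 + 0) mod 4 = 2
i=3: (i + s[i]) mod n = (3 + 3) mod 4 = 2
Residues: [1, 1, 2, 2], distinct: False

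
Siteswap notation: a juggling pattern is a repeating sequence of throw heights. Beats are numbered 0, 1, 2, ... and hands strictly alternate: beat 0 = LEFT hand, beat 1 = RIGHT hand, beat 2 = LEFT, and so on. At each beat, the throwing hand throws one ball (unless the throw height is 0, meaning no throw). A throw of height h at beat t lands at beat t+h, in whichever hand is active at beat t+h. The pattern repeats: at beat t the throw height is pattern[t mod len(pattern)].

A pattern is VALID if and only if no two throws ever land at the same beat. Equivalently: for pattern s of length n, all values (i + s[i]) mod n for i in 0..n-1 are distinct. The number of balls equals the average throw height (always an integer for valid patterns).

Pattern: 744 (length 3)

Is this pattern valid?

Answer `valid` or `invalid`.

Answer: valid

Derivation:
i=0: (i + s[i]) mod n = (0 + 7) mod 3 = 1
i=1: (i + s[i]) mod n = (1 + 4) mod 3 = 2
i=2: (i + s[i]) mod n = (2 + 4) mod 3 = 0
Residues: [1, 2, 0], distinct: True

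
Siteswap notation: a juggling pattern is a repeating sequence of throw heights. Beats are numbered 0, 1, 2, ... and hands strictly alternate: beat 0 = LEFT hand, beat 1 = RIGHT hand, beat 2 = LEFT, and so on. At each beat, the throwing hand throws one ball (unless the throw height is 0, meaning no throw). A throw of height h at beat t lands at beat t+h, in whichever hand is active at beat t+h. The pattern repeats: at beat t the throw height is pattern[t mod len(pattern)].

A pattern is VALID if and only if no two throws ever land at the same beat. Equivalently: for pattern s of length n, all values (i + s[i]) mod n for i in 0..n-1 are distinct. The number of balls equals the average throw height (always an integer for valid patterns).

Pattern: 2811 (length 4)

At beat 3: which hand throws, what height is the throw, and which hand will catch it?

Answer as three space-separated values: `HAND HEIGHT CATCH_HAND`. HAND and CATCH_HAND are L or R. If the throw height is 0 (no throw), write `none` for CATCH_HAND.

Answer: R 1 L

Derivation:
Beat 3: 3 mod 2 = 1, so hand = R
Throw height = pattern[3 mod 4] = pattern[3] = 1
Lands at beat 3+1=4, 4 mod 2 = 0, so catch hand = L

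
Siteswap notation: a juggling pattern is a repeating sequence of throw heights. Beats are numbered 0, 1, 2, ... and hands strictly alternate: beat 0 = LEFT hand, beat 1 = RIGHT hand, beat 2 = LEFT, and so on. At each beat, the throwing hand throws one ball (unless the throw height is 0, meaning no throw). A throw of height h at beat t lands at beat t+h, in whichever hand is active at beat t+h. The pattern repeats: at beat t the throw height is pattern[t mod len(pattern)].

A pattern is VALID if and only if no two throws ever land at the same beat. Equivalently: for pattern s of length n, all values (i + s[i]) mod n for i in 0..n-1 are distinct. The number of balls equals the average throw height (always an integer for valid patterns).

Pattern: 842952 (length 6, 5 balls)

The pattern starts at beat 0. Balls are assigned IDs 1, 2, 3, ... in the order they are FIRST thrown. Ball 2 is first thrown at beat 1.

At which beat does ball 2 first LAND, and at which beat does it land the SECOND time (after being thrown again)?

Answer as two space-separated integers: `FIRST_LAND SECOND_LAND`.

Beat 0 (L): throw ball1 h=8 -> lands@8:L; in-air after throw: [b1@8:L]
Beat 1 (R): throw ball2 h=4 -> lands@5:R; in-air after throw: [b2@5:R b1@8:L]
Beat 2 (L): throw ball3 h=2 -> lands@4:L; in-air after throw: [b3@4:L b2@5:R b1@8:L]
Beat 3 (R): throw ball4 h=9 -> lands@12:L; in-air after throw: [b3@4:L b2@5:R b1@8:L b4@12:L]
Beat 4 (L): throw ball3 h=5 -> lands@9:R; in-air after throw: [b2@5:R b1@8:L b3@9:R b4@12:L]
Beat 5 (R): throw ball2 h=2 -> lands@7:R; in-air after throw: [b2@7:R b1@8:L b3@9:R b4@12:L]
Beat 6 (L): throw ball5 h=8 -> lands@14:L; in-air after throw: [b2@7:R b1@8:L b3@9:R b4@12:L b5@14:L]
Beat 7 (R): throw ball2 h=4 -> lands@11:R; in-air after throw: [b1@8:L b3@9:R b2@11:R b4@12:L b5@14:L]
Ball 2: thrown@1 h=4 -> first land @5; rethrown@5 h=2 -> second land @7

Answer: 5 7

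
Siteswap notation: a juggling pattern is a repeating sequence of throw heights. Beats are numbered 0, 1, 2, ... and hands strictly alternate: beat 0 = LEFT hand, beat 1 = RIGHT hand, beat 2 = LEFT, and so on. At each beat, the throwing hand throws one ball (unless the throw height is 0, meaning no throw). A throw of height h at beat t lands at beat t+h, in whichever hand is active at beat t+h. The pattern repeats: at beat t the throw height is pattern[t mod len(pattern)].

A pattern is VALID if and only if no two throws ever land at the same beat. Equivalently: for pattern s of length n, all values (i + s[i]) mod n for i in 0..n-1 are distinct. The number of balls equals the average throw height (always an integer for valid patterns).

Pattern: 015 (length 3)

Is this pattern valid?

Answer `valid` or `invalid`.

i=0: (i + s[i]) mod n = (0 + 0) mod 3 = 0
i=1: (i + s[i]) mod n = (1 + 1) mod 3 = 2
i=2: (i + s[i]) mod n = (2 + 5) mod 3 = 1
Residues: [0, 2, 1], distinct: True

Answer: valid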